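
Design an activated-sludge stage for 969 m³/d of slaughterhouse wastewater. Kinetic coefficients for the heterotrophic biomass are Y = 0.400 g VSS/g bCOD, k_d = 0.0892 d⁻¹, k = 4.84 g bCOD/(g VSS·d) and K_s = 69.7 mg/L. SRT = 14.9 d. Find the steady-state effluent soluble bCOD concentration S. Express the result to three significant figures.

Effluent substrate depends only on kinetics and SRT: S = K_s(1 + k_d θ_c) / [θ_c(Yk − k_d) − 1] = 69.7 × (1 + 0.0892 × 14.9) / [14.9 × (0.400 × 4.84 − 0.0892) − 1] = 162.3 / 26.52 = 6.122 mg/L.

S ≈ 6.12 mg/L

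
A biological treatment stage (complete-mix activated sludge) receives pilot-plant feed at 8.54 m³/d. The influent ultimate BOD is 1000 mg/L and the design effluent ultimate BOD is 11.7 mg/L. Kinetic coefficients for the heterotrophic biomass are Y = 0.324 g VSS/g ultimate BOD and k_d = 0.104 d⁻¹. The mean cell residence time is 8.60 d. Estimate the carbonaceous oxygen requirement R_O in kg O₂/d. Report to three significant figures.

R_O ≈ 6.39 kg O₂/d

Correct the yield for decay: Y_obs = Y/(1 + k_d θ_c) = 0.324 / (1 + 0.104 × 8.60) = 0.324 / 1.894 = 0.1710.
Mass of ultimate BOD removed per day: Q(S₀ − S) = 8.54 × 988.3 g/m³ = 8.440 kg/d.
P_X = Y_obs·Q·(S₀ − S) = 0.1710 × 8.440 = 1.444 kg VSS/d.
R_O = Q·(S₀ − S) − 1.42·P_X = 8.440 − 1.42 × 1.444 = 6.390 kg O₂/d.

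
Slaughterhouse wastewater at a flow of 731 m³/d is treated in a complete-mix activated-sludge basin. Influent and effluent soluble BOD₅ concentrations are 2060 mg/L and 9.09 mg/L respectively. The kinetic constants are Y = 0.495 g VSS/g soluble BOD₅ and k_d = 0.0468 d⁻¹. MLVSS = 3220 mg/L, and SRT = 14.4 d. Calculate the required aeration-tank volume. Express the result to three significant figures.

V ≈ 1980 m³

From the SRT design equation V = Y Q (S₀−S) θ_c / [X (1 + k_d θ_c)] = 0.495 × 731 × (2060 − 9.09) × 14.4 / [3220 × (1 + 0.0468 × 14.4)] = 1.07×10^7 / 5390 = 1983 m³.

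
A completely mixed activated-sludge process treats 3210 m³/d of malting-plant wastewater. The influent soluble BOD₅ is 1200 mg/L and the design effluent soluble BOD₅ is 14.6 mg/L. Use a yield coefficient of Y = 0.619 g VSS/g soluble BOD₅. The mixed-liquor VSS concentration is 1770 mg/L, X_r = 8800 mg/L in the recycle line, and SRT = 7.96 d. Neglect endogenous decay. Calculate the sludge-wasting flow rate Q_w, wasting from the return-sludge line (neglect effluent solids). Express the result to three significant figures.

Biomass mass balance (decay neglected): V·X = Y·Q·(S₀ − S)·θ_c, so V = 0.619 × 3210 × (1200 − 14.6) × 7.96 / 1770 = 10593 m³.
θ_c = V·X/(Q_w·X_r) when wasting from the recycle, so Q_w = V·X/(θ_c·X_r) = 10593 × 1770 / (7.96 × 8800) = 267.7 m³/d.

Q_w ≈ 268 m³/d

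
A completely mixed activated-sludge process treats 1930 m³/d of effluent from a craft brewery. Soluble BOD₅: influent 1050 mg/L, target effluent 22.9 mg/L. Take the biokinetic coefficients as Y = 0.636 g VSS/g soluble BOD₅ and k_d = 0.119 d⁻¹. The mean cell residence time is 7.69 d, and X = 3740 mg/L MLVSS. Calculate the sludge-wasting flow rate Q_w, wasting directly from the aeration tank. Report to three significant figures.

Q_w ≈ 176 m³/d

Steady-state biomass mass balance: V·X·(1 + k_d·θ_c) = Y·Q·(S₀ − S)·θ_c, so V = 0.636 × 1930 × (1050 − 22.9) × 7.69 / [3740 × (1 + 0.119 × 7.69)] = 9.7×10^6 / 7163 = 1354 m³.
For wasting at MLVSS concentration, Q_w = V/θ_c = 1354/7.69 = 176.0 m³/d.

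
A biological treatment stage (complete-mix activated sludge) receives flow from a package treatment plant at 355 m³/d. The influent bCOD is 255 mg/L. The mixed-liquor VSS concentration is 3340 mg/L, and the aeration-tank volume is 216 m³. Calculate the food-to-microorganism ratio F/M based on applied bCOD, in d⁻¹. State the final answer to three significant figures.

F/M = applied load / biomass = Q·S₀/(V·X) = 355 × 255 / (216.0 × 3340) = 0.1255 d⁻¹.

F/M ≈ 0.125 d⁻¹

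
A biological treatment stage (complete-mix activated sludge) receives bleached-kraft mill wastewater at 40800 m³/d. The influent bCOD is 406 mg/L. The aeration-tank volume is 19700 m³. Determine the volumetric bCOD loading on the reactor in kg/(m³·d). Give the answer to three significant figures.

L_v ≈ 0.841 kg bCOD/(m³·d)

Volumetric loading L_v = Q·S₀ / V = 40800 × 406 g/m³ / 19700 m³ = 840.9 g/(m³·d) = 0.8409 kg bCOD/(m³·d).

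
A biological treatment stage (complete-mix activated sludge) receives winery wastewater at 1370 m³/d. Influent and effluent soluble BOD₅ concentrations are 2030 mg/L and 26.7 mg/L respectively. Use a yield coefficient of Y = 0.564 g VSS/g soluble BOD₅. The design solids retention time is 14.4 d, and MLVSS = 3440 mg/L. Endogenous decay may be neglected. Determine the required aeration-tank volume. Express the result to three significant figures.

V ≈ 6480 m³

With k_d = 0 the design equation reduces to V = Y Q (S₀−S) θ_c / X = 0.564 × 1370 × (2030 − 26.7) × 14.4 / 3440 = 6480 m³.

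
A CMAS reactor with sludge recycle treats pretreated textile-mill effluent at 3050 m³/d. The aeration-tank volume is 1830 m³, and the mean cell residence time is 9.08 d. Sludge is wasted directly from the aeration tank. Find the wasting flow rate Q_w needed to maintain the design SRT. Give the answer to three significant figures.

Q_w ≈ 202 m³/d

For wasting at MLVSS concentration, Q_w = V/θ_c = 1830/9.08 = 201.5 m³/d.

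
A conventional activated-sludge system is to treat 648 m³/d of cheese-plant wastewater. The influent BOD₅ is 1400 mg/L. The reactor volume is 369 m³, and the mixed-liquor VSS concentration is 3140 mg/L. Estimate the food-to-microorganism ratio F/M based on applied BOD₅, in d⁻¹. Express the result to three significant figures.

Food-to-microorganism ratio F/M = Q S₀ / (V X) = 648 × 1400 / (369.0 × 3140) = 0.7830 d⁻¹.

F/M ≈ 0.783 d⁻¹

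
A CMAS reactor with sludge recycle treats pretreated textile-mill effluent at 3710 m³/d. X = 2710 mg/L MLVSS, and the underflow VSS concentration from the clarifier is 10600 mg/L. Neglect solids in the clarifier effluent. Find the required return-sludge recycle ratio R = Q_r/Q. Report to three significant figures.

R ≈ 0.343

R = Q_r/Q = X/(X_r − X) = 2710 / (10600 − 2710) = 0.3435.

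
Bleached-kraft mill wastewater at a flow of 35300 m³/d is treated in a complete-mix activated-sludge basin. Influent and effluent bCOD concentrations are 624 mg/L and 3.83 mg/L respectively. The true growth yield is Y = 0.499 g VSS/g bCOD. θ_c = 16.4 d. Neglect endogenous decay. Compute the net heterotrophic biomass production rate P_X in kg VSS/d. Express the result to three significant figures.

Since k_d ≈ 0, Y_obs = Y = 0.499 g VSS/g bCOD.
Mass of bCOD removed per day: Q(S₀ − S) = 35300 × 620.2 g/m³ = 21892 kg/d.
So the net sludge growth is P_X = 0.4990 × 21892 = 10924 kg VSS/d.

P_X ≈ 10900 kg VSS/d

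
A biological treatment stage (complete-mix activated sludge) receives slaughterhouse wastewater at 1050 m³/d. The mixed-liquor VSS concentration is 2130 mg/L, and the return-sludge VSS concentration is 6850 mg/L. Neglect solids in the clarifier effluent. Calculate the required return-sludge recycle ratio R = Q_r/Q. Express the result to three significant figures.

Solids balance on the clarifier gives (1+R)X = R·X_r, so R = X/(X_r − X) = 2130 / (6850 − 2130) = 0.4513.

R ≈ 0.451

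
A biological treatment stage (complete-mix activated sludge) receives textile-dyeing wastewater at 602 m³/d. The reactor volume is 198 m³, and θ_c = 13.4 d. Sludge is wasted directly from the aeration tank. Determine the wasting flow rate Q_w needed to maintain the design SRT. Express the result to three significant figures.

For wasting at MLVSS concentration, Q_w = V/θ_c = 198.0/13.4 = 14.78 m³/d.

Q_w ≈ 14.8 m³/d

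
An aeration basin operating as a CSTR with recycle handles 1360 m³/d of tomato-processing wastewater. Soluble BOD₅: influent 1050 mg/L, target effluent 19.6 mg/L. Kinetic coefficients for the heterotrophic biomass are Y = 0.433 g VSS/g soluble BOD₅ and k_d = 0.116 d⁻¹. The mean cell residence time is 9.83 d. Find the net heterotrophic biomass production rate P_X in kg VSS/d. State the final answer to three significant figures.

The observed yield is Y_obs = Y/(1 + k_d·θ_c) = 0.433 / (1 + 0.116 × 9.83) = 0.433 / 2.140 = 0.2023 g VSS per g soluble BOD₅ removed.
Q·(S₀ − S) = 1360 × (1050 − 19.6) × 10⁻³ = 1401 kg/d removed.
Net biomass production P_X = Y_obs × Q·(S₀ − S) = 0.2023 × 1401 = 283.5 kg VSS/d.

P_X ≈ 284 kg VSS/d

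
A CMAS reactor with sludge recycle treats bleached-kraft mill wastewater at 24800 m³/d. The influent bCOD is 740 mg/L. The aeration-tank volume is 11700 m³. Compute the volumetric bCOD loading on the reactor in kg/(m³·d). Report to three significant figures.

Volumetric loading L_v = Q·S₀ / V = 24800 × 740 g/m³ / 11700 m³ = 1569 g/(m³·d) = 1.569 kg bCOD/(m³·d).

L_v ≈ 1.57 kg bCOD/(m³·d)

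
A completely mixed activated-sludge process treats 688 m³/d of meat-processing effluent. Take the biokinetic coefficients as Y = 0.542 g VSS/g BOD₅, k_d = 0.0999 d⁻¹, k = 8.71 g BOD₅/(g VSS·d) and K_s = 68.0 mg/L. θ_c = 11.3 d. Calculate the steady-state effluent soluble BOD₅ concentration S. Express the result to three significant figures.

S ≈ 2.83 mg/L

Effluent substrate depends only on kinetics and SRT: S = K_s(1 + k_d θ_c) / [θ_c(Yk − k_d) − 1] = 68.0 × (1 + 0.0999 × 11.3) / [11.3 × (0.542 × 8.71 − 0.0999) − 1] = 144.8 / 51.22 = 2.827 mg/L.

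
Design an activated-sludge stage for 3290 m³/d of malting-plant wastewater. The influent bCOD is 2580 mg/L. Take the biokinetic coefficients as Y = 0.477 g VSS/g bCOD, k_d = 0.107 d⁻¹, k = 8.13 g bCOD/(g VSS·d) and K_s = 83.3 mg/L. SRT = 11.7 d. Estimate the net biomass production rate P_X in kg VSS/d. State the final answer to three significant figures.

P_X ≈ 1790 kg VSS/d

From the Monod/SRT balance for a CMAS, S = K_s·(1+k_d θ_c)/[θ_c·(Y k − k_d) − 1] = 83.3 × (1 + 0.107 × 11.7) / [11.7 × (0.477 × 8.13 − 0.107) − 1] = 187.6 / 43.12 = 4.350 mg/L.
Y_obs = Y / (1 + k_d θ_c) = 0.477 / (1 + 0.107 × 11.7) = 0.477 / 2.252 = 0.2118.
Mass of bCOD removed per day: Q(S₀ − S) = 3290 × 2576 g/m³ = 8474 kg/d.
P_X = Y_obs · Q(S₀ − S) = 0.2118 × 8474 = 1795 kg VSS/d.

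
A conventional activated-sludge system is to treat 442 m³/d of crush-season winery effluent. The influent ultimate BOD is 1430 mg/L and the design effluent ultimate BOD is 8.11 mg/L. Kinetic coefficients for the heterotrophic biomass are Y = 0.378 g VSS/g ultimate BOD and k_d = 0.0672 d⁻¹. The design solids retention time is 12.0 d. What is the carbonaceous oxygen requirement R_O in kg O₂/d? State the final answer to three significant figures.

Y_obs = Y / (1 + k_d θ_c) = 0.378 / (1 + 0.0672 × 12.0) = 0.378 / 1.806 = 0.2093.
Mass of ultimate BOD removed per day: Q(S₀ − S) = 442 × 1422 g/m³ = 628.5 kg/d.
P_X = Y_obs·Q·(S₀ − S) = 0.2093 × 628.5 = 131.5 kg VSS/d.
R_O = Q·ΔS − 1.42 P_X = 628.5 − 186.7 = 441.7 kg O₂/d.

R_O ≈ 442 kg O₂/d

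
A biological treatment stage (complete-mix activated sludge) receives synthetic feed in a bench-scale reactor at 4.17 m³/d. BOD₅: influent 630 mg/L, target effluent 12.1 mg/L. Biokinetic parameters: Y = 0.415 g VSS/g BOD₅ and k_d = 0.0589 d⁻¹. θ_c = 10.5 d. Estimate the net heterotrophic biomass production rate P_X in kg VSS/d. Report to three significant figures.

P_X ≈ 0.661 kg VSS/d

Observed yield with endogenous decay: Y_obs = Y / (1 + k_d·θ_c) = 0.415 / (1 + 0.0589 × 10.5) = 0.415 / 1.618 = 0.2564 g VSS/g BOD₅.
Mass of BOD₅ removed per day: Q(S₀ − S) = 4.17 × 617.9 g/m³ = 2.577 kg/d.
So the net sludge growth is P_X = 0.2564 × 2.577 = 0.6607 kg VSS/d.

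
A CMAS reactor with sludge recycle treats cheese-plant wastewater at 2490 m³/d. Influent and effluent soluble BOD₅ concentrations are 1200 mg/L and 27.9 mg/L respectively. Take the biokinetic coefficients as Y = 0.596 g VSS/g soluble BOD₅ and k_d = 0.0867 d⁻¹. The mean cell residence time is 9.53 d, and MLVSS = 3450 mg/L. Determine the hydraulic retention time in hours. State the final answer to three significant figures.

From the SRT design equation V = Y Q (S₀−S) θ_c / [X (1 + k_d θ_c)] = 0.596 × 2490 × (1200 − 27.9) × 9.53 / [3450 × (1 + 0.0867 × 9.53)] = 1.66×10^7 / 6301 = 2631 m³.
Hydraulic retention time τ = V/Q = 2631 / 2490 = 1.057 d = 25.36 h.

τ ≈ 25.4 h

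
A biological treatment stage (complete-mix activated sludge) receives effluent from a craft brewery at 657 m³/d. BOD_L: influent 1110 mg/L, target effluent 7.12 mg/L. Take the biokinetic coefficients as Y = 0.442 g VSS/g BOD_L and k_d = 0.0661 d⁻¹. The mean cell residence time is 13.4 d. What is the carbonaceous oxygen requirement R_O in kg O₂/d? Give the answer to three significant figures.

R_O ≈ 483 kg O₂/d

The observed yield is Y_obs = Y/(1 + k_d·θ_c) = 0.442 / (1 + 0.0661 × 13.4) = 0.442 / 1.886 = 0.2344 g VSS per g BOD_L removed.
ΔS = 1110 − 7.12 = 1103 mg/L, so the substrate removal rate is 657 × 1103/1000 = 724.6 kg BOD_L/d.
Net sludge production P_X = 0.2344 × 724.6 = 169.8 kg VSS/d.
R_O = Q·(S₀ − S) − 1.42·P_X = 724.6 − 1.42 × 169.8 = 483.4 kg O₂/d.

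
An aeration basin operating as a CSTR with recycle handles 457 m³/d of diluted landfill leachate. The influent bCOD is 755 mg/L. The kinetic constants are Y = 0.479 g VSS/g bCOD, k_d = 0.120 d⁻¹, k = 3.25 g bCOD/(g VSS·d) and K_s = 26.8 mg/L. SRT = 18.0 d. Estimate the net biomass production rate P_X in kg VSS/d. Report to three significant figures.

For a completely mixed reactor with recycle the Lawrence–McCarty relation gives S = K_s·(1 + k_d·θ_c) / [θ_c·(Y·k − k_d) − 1] = 26.8 × (1 + 0.120 × 18.0) / [18.0 × (0.479 × 3.25 − 0.120) − 1] = 84.69 / 24.86 = 3.406 mg/L.
Observed yield with endogenous decay: Y_obs = Y / (1 + k_d·θ_c) = 0.479 / (1 + 0.120 × 18.0) = 0.479 / 3.160 = 0.1516 g VSS/g bCOD.
ΔS = 755 − 3.41 = 751.6 mg/L, so the substrate removal rate is 457 × 751.6/1000 = 343.5 kg bCOD/d.
So the net sludge growth is P_X = 0.1516 × 343.5 = 52.06 kg VSS/d.

P_X ≈ 52.1 kg VSS/d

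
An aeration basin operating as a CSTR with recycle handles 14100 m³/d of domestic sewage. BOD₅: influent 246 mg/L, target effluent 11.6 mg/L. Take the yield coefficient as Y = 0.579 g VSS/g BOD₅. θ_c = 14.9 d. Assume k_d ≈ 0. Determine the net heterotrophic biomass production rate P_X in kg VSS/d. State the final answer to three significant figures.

No decay correction is needed, so Y_obs = Y = 0.579.
ΔS = 246 − 11.6 = 234.4 mg/L, so the substrate removal rate is 14100 × 234.4/1000 = 3305 kg BOD₅/d.
So the net sludge growth is P_X = 0.5790 × 3305 = 1914 kg VSS/d.

P_X ≈ 1910 kg VSS/d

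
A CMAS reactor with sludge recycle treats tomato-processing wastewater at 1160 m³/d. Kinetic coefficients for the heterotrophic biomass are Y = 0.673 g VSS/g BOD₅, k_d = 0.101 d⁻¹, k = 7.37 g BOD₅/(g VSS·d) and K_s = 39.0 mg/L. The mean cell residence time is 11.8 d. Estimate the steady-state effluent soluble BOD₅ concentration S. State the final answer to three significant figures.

Effluent substrate depends only on kinetics and SRT: S = K_s(1 + k_d θ_c) / [θ_c(Yk − k_d) − 1] = 39.0 × (1 + 0.101 × 11.8) / [11.8 × (0.673 × 7.37 − 0.101) − 1] = 85.48 / 56.34 = 1.517 mg/L.

S ≈ 1.52 mg/L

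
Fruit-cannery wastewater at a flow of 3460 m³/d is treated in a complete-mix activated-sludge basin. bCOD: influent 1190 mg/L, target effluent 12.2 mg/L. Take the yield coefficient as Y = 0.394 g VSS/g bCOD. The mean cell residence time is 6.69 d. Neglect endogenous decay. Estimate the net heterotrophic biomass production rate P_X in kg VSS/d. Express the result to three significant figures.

P_X ≈ 1610 kg VSS/d

Since k_d ≈ 0, Y_obs = Y = 0.394 g VSS/g bCOD.
Q·(S₀ − S) = 3460 × (1190 − 12.2) × 10⁻³ = 4075 kg/d removed.
P_X = Y_obs · Q(S₀ − S) = 0.3940 × 4075 = 1606 kg VSS/d.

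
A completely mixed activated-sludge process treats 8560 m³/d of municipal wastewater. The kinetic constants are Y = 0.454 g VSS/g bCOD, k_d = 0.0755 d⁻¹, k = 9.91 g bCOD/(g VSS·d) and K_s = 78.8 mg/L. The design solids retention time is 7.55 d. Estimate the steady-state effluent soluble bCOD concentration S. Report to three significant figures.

Effluent substrate depends only on kinetics and SRT: S = K_s(1 + k_d θ_c) / [θ_c(Yk − k_d) − 1] = 78.8 × (1 + 0.0755 × 7.55) / [7.55 × (0.454 × 9.91 − 0.0755) − 1] = 123.7 / 32.40 = 3.819 mg/L.

S ≈ 3.82 mg/L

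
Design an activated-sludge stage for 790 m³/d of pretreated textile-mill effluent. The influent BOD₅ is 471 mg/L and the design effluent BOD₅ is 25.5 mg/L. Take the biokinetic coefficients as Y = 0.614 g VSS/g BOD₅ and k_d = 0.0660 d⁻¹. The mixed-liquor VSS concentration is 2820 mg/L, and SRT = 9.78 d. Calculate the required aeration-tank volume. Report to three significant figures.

Steady-state biomass mass balance: V·X·(1 + k_d·θ_c) = Y·Q·(S₀ − S)·θ_c, so V = 0.614 × 790 × (471 − 25.5) × 9.78 / [2820 × (1 + 0.0660 × 9.78)] = 2.11×10^6 / 4640 = 455.4 m³.

V ≈ 455 m³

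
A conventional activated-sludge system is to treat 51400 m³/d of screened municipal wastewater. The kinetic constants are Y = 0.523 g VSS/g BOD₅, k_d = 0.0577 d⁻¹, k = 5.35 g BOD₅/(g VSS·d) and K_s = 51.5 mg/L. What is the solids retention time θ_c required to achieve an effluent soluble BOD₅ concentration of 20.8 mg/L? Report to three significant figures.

From 1/θ_c = Y·k·S/(K_s + S) − k_d: Y·k·S/(K_s+S) = 0.523 × 5.35 × 20.8 / (51.5 + 20.8) = 0.8050 d⁻¹.
Then 1/θ_c = μ − k_d = 0.8050 − 0.0577 = 0.7473 d⁻¹, giving θ_c = 1.338 d.

θ_c ≈ 1.34 d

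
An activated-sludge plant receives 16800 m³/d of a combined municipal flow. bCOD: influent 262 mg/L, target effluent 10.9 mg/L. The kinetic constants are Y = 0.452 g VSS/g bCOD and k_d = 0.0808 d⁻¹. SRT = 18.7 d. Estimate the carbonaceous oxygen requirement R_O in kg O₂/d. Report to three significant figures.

R_O ≈ 3140 kg O₂/d

Correct the yield for decay: Y_obs = Y/(1 + k_d θ_c) = 0.452 / (1 + 0.0808 × 18.7) = 0.452 / 2.511 = 0.1800.
ΔS = 262 − 10.9 = 251.1 mg/L, so the substrate removal rate is 16800 × 251.1/1000 = 4218 kg bCOD/d.
Net sludge production P_X = 0.1800 × 4218 = 759.4 kg VSS/d.
R_O = Q·ΔS − 1.42 P_X = 4218 − 1078 = 3140 kg O₂/d.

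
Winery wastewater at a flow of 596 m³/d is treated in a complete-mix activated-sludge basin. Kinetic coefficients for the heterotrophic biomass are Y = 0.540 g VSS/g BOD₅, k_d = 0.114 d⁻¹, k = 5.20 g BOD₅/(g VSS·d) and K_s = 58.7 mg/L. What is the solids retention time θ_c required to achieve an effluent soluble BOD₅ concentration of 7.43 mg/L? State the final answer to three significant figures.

From 1/θ_c = Y·k·S/(K_s + S) − k_d: Y·k·S/(K_s+S) = 0.540 × 5.20 × 7.43 / (58.7 + 7.43) = 0.3155 d⁻¹.
θ_c = 1/(μ − k_d) = 1/(0.3155 − 0.114) = 1/0.2015 = 4.963 d.

θ_c ≈ 4.96 d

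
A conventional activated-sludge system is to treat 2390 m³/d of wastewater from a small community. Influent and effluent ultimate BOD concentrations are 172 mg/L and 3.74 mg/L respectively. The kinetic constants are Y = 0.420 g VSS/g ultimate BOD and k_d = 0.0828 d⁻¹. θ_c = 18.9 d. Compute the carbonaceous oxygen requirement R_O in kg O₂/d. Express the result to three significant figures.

Y_obs = Y / (1 + k_d θ_c) = 0.420 / (1 + 0.0828 × 18.9) = 0.420 / 2.565 = 0.1637.
ΔS = 172 − 3.74 = 168.3 mg/L, so the substrate removal rate is 2390 × 168.3/1000 = 402.1 kg ultimate BOD/d.
Net sludge production P_X = 0.1637 × 402.1 = 65.85 kg VSS/d.
R_O = Q·(S₀ − S) − 1.42·P_X = 402.1 − 1.42 × 65.85 = 308.6 kg O₂/d.

R_O ≈ 309 kg O₂/d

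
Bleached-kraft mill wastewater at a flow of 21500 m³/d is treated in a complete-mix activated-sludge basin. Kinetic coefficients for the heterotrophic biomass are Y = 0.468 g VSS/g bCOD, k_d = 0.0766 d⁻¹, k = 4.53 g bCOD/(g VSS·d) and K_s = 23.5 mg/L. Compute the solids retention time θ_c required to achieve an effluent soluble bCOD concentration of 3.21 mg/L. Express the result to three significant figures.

At the target effluent, Y k S/(K_s+S) = 0.468×4.53×3.21/26.71 = 0.2548 d⁻¹.
Then 1/θ_c = μ − k_d = 0.2548 − 0.0766 = 0.1782 d⁻¹, giving θ_c = 5.612 d.

θ_c ≈ 5.61 d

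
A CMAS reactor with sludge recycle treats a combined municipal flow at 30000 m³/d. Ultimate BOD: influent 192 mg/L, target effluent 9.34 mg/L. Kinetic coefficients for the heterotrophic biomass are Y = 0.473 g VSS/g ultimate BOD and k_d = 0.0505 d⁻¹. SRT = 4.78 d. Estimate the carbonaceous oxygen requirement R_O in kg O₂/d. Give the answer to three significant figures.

R_O ≈ 2510 kg O₂/d

Observed yield with endogenous decay: Y_obs = Y / (1 + k_d·θ_c) = 0.473 / (1 + 0.0505 × 4.78) = 0.473 / 1.241 = 0.3810 g VSS/g ultimate BOD.
Mass of ultimate BOD removed per day: Q(S₀ − S) = 30000 × 182.7 g/m³ = 5480 kg/d.
Biomass synthesised: P_X = Y_obs × 5480 = 2088 kg VSS/d.
Carbonaceous O₂ demand = substrate oxidised − cell-mass equivalent = 5480 − 1.42 × 2088 = 2515 kg O₂/d.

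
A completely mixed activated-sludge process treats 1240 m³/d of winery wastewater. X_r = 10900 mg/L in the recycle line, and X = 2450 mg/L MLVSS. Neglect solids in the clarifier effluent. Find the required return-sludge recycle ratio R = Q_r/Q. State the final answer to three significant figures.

R = Q_r/Q = X/(X_r − X) = 2450 / (10900 − 2450) = 0.2899.

R ≈ 0.290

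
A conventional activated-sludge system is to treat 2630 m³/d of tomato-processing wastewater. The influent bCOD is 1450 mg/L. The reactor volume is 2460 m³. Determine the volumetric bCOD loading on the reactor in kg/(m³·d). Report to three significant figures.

Volumetric loading L_v = Q·S₀ / V = 2630 × 1450 g/m³ / 2460 m³ = 1550 g/(m³·d) = 1.550 kg bCOD/(m³·d).

L_v ≈ 1.55 kg bCOD/(m³·d)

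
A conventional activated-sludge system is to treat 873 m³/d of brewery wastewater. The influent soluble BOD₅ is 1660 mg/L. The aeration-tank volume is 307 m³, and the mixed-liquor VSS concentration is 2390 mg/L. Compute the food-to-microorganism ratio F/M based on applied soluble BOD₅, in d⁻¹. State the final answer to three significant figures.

F/M ≈ 1.98 d⁻¹

F/M = Q·S₀ / (V·X) = 873 × 1660 / (307.0 × 2390) = 1.975 g soluble BOD₅·(g VSS·d)⁻¹.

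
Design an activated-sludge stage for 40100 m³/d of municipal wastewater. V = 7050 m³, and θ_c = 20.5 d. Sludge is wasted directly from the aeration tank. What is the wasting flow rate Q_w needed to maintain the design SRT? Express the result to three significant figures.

Q_w ≈ 344 m³/d

Wasting from the aeration tank: Q_w = V / θ_c = 7050 / 20.5 = 343.9 m³/d.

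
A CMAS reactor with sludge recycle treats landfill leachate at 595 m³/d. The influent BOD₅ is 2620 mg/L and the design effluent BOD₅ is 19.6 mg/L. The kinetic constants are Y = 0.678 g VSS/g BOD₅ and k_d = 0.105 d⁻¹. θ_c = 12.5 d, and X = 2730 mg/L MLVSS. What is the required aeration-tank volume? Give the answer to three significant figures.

V ≈ 2080 m³

From the SRT design equation V = Y Q (S₀−S) θ_c / [X (1 + k_d θ_c)] = 0.678 × 595 × (2620 − 19.6) × 12.5 / [2730 × (1 + 0.105 × 12.5)] = 1.31×10^7 / 6313 = 2077 m³.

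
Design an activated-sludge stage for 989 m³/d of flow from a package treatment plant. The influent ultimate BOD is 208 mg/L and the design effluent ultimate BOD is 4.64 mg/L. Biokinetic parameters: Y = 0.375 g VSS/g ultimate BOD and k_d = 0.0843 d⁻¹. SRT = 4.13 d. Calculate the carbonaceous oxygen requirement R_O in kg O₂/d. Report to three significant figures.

Observed yield with endogenous decay: Y_obs = Y / (1 + k_d·θ_c) = 0.375 / (1 + 0.0843 × 4.13) = 0.375 / 1.348 = 0.2782 g VSS/g ultimate BOD.
Q·(S₀ − S) = 989 × (208 − 4.64) × 10⁻³ = 201.1 kg/d removed.
Net sludge production P_X = 0.2782 × 201.1 = 55.94 kg VSS/d.
R_O = Q·ΔS − 1.42 P_X = 201.1 − 79.44 = 121.7 kg O₂/d.

R_O ≈ 122 kg O₂/d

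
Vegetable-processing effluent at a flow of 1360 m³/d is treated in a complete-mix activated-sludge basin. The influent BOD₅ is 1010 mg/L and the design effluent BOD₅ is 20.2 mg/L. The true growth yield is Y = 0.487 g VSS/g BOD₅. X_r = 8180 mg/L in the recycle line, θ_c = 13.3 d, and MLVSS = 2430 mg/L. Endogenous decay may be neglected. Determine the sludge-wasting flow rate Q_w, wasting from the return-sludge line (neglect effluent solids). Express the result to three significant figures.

With k_d = 0 the design equation reduces to V = Y Q (S₀−S) θ_c / X = 0.487 × 1360 × (1010 − 20.2) × 13.3 / 2430 = 3588 m³.
θ_c = V·X/(Q_w·X_r) when wasting from the recycle, so Q_w = V·X/(θ_c·X_r) = 3588 × 2430 / (13.3 × 8180) = 80.14 m³/d.

Q_w ≈ 80.1 m³/d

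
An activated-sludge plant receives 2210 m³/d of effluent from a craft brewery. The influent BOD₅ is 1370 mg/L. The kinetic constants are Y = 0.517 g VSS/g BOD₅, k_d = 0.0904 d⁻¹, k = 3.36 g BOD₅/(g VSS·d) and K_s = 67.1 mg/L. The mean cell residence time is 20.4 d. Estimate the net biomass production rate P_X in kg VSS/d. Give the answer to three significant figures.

P_X ≈ 548 kg VSS/d

From the Monod/SRT balance for a CMAS, S = K_s·(1+k_d θ_c)/[θ_c·(Y k − k_d) − 1] = 67.1 × (1 + 0.0904 × 20.4) / [20.4 × (0.517 × 3.36 − 0.0904) − 1] = 190.8 / 32.59 = 5.855 mg/L.
Y_obs = Y / (1 + k_d θ_c) = 0.517 / (1 + 0.0904 × 20.4) = 0.517 / 2.844 = 0.1818.
Substrate removed = Q·(S₀ − S) = 2210 m³/d × (1370 − 5.86) g/m³ = 3.01×10^6 g/d = 3015 kg/d.
Net biomass production P_X = Y_obs × Q·(S₀ − S) = 0.1818 × 3015 = 548.0 kg VSS/d.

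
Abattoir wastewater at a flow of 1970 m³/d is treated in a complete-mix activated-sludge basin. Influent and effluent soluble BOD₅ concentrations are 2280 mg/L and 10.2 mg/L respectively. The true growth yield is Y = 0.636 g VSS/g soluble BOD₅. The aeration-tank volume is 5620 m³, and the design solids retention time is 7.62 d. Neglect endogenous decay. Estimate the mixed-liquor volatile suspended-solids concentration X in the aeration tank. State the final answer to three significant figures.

X ≈ 3860 mg/L

Without decay, X = Y Q (S₀−S) θ_c / V = 0.636 × 1970 × (2280 − 10.2) × 7.62 / 5620 = 3856 mg/L.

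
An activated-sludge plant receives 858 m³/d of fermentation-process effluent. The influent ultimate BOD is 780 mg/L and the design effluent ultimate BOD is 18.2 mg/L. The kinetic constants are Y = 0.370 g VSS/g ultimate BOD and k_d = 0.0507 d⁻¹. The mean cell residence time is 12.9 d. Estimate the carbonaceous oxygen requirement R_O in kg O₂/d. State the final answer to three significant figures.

Y_obs = Y / (1 + k_d θ_c) = 0.370 / (1 + 0.0507 × 12.9) = 0.370 / 1.654 = 0.2237.
Substrate removed = Q·(S₀ − S) = 858 m³/d × (780 − 18.2) g/m³ = 6.54×10^5 g/d = 653.6 kg/d.
Biomass synthesised: P_X = Y_obs × 653.6 = 146.2 kg VSS/d.
Carbonaceous O₂ demand = substrate oxidised − cell-mass equivalent = 653.6 − 1.42 × 146.2 = 446.0 kg O₂/d.

R_O ≈ 446 kg O₂/d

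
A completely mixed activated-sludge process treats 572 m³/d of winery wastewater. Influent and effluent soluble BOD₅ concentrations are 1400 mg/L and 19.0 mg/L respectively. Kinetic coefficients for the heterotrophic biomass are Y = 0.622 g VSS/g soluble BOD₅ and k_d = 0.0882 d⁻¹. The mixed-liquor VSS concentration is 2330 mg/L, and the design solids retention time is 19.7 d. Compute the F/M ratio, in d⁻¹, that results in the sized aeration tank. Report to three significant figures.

Steady-state biomass mass balance: V·X·(1 + k_d·θ_c) = Y·Q·(S₀ − S)·θ_c, so V = 0.622 × 572 × (1400 − 19.0) × 19.7 / [2330 × (1 + 0.0882 × 19.7)] = 9.68×10^6 / 6378 = 1518 m³.
F/M = applied load / biomass = Q·S₀/(V·X) = 572 × 1400 / (1518 × 2330) = 0.2265 d⁻¹.

F/M ≈ 0.226 d⁻¹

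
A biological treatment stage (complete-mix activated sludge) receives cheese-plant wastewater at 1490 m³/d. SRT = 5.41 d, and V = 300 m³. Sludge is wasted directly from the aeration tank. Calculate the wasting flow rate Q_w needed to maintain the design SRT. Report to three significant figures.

For wasting at MLVSS concentration, Q_w = V/θ_c = 300.0/5.41 = 55.45 m³/d.

Q_w ≈ 55.5 m³/d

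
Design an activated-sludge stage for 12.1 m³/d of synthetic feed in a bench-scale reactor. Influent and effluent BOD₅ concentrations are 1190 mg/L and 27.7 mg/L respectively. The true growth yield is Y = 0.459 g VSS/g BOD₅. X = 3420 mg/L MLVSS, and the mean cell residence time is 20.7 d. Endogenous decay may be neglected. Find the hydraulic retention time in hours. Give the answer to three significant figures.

Biomass mass balance (decay neglected): V·X = Y·Q·(S₀ − S)·θ_c, so V = 0.459 × 12.1 × (1190 − 27.7) × 20.7 / 3420 = 39.07 m³.
Hydraulic retention time τ = V/Q = 39.07 / 12.1 = 3.229 d = 77.50 h.

τ ≈ 77.5 h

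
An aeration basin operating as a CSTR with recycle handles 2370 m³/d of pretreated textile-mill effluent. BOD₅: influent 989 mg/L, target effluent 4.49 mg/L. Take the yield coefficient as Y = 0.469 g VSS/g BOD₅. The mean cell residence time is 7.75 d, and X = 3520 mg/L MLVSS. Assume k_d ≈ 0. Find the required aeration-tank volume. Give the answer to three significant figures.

V ≈ 2410 m³

V·X = Y·Q·ΔS·θ_c gives V = 0.469 × 2370 × (989 − 4.49) × 7.75 / 3520 = 2409 m³.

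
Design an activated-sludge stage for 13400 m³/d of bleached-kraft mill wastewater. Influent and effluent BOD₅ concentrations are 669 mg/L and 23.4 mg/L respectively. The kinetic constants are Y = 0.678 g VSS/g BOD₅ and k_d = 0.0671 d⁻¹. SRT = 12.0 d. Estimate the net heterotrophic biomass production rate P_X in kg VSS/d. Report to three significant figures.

The observed yield is Y_obs = Y/(1 + k_d·θ_c) = 0.678 / (1 + 0.0671 × 12.0) = 0.678 / 1.805 = 0.3756 g VSS per g BOD₅ removed.
ΔS = 669 − 23.4 = 645.6 mg/L, so the substrate removal rate is 13400 × 645.6/1000 = 8651 kg BOD₅/d.
So the net sludge growth is P_X = 0.3756 × 8651 = 3249 kg VSS/d.

P_X ≈ 3250 kg VSS/d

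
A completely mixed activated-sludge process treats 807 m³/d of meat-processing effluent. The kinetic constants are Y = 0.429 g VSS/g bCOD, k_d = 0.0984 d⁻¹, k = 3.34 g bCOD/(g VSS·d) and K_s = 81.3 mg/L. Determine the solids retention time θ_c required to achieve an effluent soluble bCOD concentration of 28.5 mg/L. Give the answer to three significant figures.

At the target effluent, Y k S/(K_s+S) = 0.429×3.34×28.5/109.8 = 0.3719 d⁻¹.
Then 1/θ_c = μ − k_d = 0.3719 − 0.0984 = 0.2735 d⁻¹, giving θ_c = 3.656 d.

θ_c ≈ 3.66 d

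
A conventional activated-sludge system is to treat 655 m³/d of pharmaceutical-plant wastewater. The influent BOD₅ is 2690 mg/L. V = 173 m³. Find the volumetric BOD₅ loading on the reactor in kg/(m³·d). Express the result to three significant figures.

L_v = Q S₀ / V = 655 × 2690 × 10⁻³ / 173.0 = 10.18 kg/(m³·d).

L_v ≈ 10.2 kg BOD₅/(m³·d)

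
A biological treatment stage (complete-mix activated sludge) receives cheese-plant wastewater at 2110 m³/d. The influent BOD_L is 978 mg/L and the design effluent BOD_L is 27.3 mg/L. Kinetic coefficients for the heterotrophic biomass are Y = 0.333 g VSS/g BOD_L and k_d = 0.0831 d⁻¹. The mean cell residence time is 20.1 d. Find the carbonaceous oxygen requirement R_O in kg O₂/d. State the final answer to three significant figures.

Y_obs = Y / (1 + k_d θ_c) = 0.333 / (1 + 0.0831 × 20.1) = 0.333 / 2.670 = 0.1247.
Substrate removed = Q·(S₀ − S) = 2110 m³/d × (978 − 27.3) g/m³ = 2.01×10^6 g/d = 2006 kg/d.
Biomass synthesised: P_X = Y_obs × 2006 = 250.2 kg VSS/d.
R_O = Q·ΔS − 1.42 P_X = 2006 − 355.2 = 1651 kg O₂/d.

R_O ≈ 1650 kg O₂/d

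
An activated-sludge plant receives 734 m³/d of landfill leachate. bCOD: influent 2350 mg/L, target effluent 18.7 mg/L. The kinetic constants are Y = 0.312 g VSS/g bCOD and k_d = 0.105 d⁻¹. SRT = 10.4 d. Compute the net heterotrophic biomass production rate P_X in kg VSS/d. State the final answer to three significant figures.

The observed yield is Y_obs = Y/(1 + k_d·θ_c) = 0.312 / (1 + 0.105 × 10.4) = 0.312 / 2.092 = 0.1491 g VSS per g bCOD removed.
Mass of bCOD removed per day: Q(S₀ − S) = 734 × 2331 g/m³ = 1711 kg/d.
Net biomass production P_X = Y_obs × Q·(S₀ − S) = 0.1491 × 1711 = 255.2 kg VSS/d.

P_X ≈ 255 kg VSS/d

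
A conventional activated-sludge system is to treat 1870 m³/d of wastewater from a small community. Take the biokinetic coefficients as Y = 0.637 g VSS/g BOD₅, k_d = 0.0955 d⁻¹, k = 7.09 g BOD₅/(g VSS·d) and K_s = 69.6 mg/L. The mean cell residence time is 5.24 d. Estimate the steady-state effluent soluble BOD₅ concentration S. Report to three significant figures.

S ≈ 4.71 mg/L

For a completely mixed reactor with recycle the Lawrence–McCarty relation gives S = K_s·(1 + k_d·θ_c) / [θ_c·(Y·k − k_d) − 1] = 69.6 × (1 + 0.0955 × 5.24) / [5.24 × (0.637 × 7.09 − 0.0955) − 1] = 104.4 / 22.17 = 4.711 mg/L.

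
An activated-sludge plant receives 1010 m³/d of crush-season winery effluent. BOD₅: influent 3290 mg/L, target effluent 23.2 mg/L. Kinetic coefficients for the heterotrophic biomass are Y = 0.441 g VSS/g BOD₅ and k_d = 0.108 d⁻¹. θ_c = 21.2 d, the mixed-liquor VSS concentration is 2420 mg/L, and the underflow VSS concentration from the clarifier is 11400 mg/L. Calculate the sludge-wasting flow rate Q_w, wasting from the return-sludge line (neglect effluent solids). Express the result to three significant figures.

Q_w ≈ 38.8 m³/d

From the SRT design equation V = Y Q (S₀−S) θ_c / [X (1 + k_d θ_c)] = 0.441 × 1010 × (3290 − 23.2) × 21.2 / [2420 × (1 + 0.108 × 21.2)] = 3.08×10^7 / 7961 = 3875 m³.
Q_w = (V·X)/(θ_c X_r) = 3875 × 2420 / (21.2 × 11400) = 38.80 m³/d.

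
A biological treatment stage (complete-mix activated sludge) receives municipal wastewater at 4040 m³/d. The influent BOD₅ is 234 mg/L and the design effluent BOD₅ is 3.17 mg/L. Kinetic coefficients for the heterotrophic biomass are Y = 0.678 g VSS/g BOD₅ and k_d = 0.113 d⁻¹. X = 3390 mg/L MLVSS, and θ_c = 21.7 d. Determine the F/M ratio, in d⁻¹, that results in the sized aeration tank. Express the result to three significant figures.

F/M ≈ 0.238 d⁻¹

Steady-state biomass mass balance: V·X·(1 + k_d·θ_c) = Y·Q·(S₀ − S)·θ_c, so V = 0.678 × 4040 × (234 − 3.17) × 21.7 / [3390 × (1 + 0.113 × 21.7)] = 1.37×10^7 / 11703 = 1172 m³.
Food-to-microorganism ratio F/M = Q S₀ / (V X) = 4040 × 234 / (1172 × 3390) = 0.2379 d⁻¹.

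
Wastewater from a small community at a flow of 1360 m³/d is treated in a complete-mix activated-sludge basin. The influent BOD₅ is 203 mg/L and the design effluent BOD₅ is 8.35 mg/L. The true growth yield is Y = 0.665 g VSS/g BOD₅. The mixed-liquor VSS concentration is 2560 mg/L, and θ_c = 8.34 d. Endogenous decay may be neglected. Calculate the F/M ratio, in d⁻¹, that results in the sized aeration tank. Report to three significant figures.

F/M ≈ 0.188 d⁻¹

Biomass mass balance (decay neglected): V·X = Y·Q·(S₀ − S)·θ_c, so V = 0.665 × 1360 × (203 − 8.35) × 8.34 / 2560 = 573.5 m³.
F/M = applied load / biomass = Q·S₀/(V·X) = 1360 × 203 / (573.5 × 2560) = 0.1880 d⁻¹.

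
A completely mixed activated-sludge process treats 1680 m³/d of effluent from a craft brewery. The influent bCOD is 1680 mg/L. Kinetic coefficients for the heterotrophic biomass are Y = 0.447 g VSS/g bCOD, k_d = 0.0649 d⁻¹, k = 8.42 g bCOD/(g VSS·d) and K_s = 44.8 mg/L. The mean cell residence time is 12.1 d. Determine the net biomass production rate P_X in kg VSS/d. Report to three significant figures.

From the Monod/SRT balance for a CMAS, S = K_s·(1+k_d θ_c)/[θ_c·(Y k − k_d) − 1] = 44.8 × (1 + 0.0649 × 12.1) / [12.1 × (0.447 × 8.42 − 0.0649) − 1] = 79.98 / 43.76 = 1.828 mg/L.
Observed yield with endogenous decay: Y_obs = Y / (1 + k_d·θ_c) = 0.447 / (1 + 0.0649 × 12.1) = 0.447 / 1.785 = 0.2504 g VSS/g bCOD.
ΔS = 1680 − 1.83 = 1678 mg/L, so the substrate removal rate is 1680 × 1678/1000 = 2819 kg bCOD/d.
Biomass produced: P_X = Y_obs·Q·ΔS = 0.2504 × 2819 ≈ 705.9 kg VSS/d.

P_X ≈ 706 kg VSS/d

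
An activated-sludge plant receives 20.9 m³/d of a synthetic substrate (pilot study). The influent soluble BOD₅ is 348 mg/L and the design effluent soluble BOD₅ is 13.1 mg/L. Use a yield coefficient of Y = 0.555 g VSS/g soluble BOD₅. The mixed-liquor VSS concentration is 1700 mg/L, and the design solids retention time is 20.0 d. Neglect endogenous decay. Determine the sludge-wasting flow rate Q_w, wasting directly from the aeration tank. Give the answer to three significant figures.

With k_d = 0 the design equation reduces to V = Y Q (S₀−S) θ_c / X = 0.555 × 20.9 × (348 − 13.1) × 20.0 / 1700 = 45.70 m³.
With mixed-liquor wasting, θ_c = V/Q_w, so Q_w = V/θ_c = 45.70/20.0 = 2.285 m³/d.

Q_w ≈ 2.29 m³/d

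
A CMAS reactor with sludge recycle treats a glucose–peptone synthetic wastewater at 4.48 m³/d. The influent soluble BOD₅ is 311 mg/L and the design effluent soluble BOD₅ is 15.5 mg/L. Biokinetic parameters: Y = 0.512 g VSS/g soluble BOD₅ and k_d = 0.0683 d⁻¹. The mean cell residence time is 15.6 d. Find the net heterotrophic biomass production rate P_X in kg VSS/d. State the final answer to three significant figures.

P_X ≈ 0.328 kg VSS/d

The observed yield is Y_obs = Y/(1 + k_d·θ_c) = 0.512 / (1 + 0.0683 × 15.6) = 0.512 / 2.065 = 0.2479 g VSS per g soluble BOD₅ removed.
Substrate removed = Q·(S₀ − S) = 4.48 m³/d × (311 − 15.5) g/m³ = 1.32×10^3 g/d = 1.324 kg/d.
P_X = Y_obs · Q(S₀ − S) = 0.2479 × 1.324 = 0.3282 kg VSS/d.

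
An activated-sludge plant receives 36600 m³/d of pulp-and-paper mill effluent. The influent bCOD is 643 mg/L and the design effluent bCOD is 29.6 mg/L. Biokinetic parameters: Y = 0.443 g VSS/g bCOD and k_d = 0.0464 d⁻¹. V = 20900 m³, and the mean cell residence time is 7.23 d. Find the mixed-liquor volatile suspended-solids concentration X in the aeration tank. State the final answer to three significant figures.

X ≈ 2580 mg/L

Solving the biomass balance for X: X = Y Q (S₀−S) θ_c / [V (1+k_d θ_c)] = 0.443 × 36600 × (643 − 29.6) × 7.23 / [20900 × (1 + 0.0464 × 7.23)] = 2576 mg/L.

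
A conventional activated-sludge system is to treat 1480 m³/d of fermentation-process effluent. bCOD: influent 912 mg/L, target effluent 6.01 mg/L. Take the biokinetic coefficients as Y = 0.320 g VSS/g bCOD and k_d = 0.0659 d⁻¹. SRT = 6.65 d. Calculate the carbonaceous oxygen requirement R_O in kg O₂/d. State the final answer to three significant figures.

Observed yield with endogenous decay: Y_obs = Y / (1 + k_d·θ_c) = 0.320 / (1 + 0.0659 × 6.65) = 0.320 / 1.438 = 0.2225 g VSS/g bCOD.
Mass of bCOD removed per day: Q(S₀ − S) = 1480 × 906.0 g/m³ = 1341 kg/d.
Biomass synthesised: P_X = Y_obs × 1341 = 298.3 kg VSS/d.
R_O = Q·ΔS − 1.42 P_X = 1341 − 423.6 = 917.2 kg O₂/d.

R_O ≈ 917 kg O₂/d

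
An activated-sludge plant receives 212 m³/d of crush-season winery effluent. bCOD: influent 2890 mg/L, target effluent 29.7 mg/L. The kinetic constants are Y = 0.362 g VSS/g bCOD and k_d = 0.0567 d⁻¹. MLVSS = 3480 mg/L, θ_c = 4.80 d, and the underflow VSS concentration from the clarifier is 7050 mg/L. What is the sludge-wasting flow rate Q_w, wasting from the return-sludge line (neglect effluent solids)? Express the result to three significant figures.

Q_w ≈ 24.5 m³/d

Steady-state biomass mass balance: V·X·(1 + k_d·θ_c) = Y·Q·(S₀ − S)·θ_c, so V = 0.362 × 212 × (2890 − 29.7) × 4.80 / [3480 × (1 + 0.0567 × 4.80)] = 1.05×10^6 / 4427 = 238.0 m³.
θ_c = V·X/(Q_w·X_r) when wasting from the recycle, so Q_w = V·X/(θ_c·X_r) = 238.0 × 3480 / (4.80 × 7050) = 24.48 m³/d.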